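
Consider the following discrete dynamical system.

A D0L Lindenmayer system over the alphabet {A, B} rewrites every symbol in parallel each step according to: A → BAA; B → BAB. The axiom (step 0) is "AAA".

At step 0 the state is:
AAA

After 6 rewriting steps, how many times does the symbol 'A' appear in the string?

1095

[0] AAA
[1] BAABAABAA
[2] BABBAABAABABBAABAABABBAABAA
[3] BABBAABABBABBAABAABABBAABAABABBAABABBABBAABAABABBAABAABABBAABABBABBAABAABABBAABAA
[4] BABBAABABBABBAABAABABBAABABBABBAABABBABBAABAABABBAABAABABB…ABABBABBAABABBABBAABAABABBAABAABABBAABABBABBAABAABABBAABAA  (len 243)
[5] BABBAABABBABBAABAABABBAABABBABBAABABBABBAABAABABBAABAABABB…ABABBABBAABABBABBAABAABABBAABAABABBAABABBABBAABAABABBAABAA  (len 729)
[6] BABBAABABBABBAABAABABBAABABBABBAABABBABBAABAABABBAABAABABB…ABABBABBAABABBABBAABAABABBAABAABABBAABABBABBAABAABABBAABAA  (len 2187)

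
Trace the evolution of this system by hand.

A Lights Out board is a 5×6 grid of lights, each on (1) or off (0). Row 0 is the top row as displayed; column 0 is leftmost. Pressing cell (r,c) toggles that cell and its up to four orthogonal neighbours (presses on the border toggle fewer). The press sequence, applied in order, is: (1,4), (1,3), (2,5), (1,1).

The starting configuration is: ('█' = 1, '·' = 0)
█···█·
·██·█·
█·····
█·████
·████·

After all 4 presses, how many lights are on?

18

step 0: █···█·
·██·█·
█·····
█·████
·████·
step 1: █·····
·███·█
█···█·
█·████
·████·
step 2: █··█··
·█··██
█··██·
█·████
·████·
step 3: █··█··
·█··█·
█··█·█
█·███·
·████·
step 4: ██·█··
█·█·█·
██·█·█
█·███·
·████·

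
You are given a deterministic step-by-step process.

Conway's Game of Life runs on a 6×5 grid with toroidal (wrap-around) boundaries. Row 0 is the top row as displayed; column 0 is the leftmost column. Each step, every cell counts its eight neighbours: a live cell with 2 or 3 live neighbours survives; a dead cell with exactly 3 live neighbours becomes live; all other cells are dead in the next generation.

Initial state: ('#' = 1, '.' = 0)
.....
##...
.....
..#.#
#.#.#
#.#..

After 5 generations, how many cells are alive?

0) .....
##...
.....
..#.#
#.#.#
#.#..
1) #....
.....
##...
##..#
#.#.#
#..##
2) #....
##...
.#..#
..##.
..#..
...#.
3) ##..#
.#..#
.#.##
.###.
..#..
.....
4) .#..#
.#...
.#..#
##..#
.###.
##...
5) .##..
.##..
.##.#
....#
...#.
...##

11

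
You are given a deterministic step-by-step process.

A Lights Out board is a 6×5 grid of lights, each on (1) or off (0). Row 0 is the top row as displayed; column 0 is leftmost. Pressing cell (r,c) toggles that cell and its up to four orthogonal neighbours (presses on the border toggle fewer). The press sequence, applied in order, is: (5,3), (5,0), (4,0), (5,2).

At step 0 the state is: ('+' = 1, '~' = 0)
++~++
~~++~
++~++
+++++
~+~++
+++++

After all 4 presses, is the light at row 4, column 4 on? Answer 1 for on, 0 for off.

step 0: ++~++
~~++~
++~++
+++++
~+~++
+++++
step 1: ++~++
~~++~
++~++
+++++
~+~~+
++~~~
step 2: ++~++
~~++~
++~++
+++++
++~~+
~~~~~
step 3: ++~++
~~++~
++~++
~++++
~~~~+
+~~~~
step 4: ++~++
~~++~
++~++
~++++
~~+~+
++++~

1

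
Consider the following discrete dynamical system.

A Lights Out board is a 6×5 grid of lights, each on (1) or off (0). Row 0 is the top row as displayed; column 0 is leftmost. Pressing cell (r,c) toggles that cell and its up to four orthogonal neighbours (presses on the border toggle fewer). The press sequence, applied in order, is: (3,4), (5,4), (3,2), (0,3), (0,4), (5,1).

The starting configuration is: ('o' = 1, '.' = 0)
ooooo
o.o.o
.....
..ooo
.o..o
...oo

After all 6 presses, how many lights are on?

16

step 0: ooooo
o.o.o
.....
..ooo
.o..o
...oo
step 1: ooooo
o.o.o
....o
..o..
.o...
...oo
step 2: ooooo
o.o.o
....o
..o..
.o..o
.....
step 3: ooooo
o.o.o
..o.o
.o.o.
.oo.o
.....
step 4: oo...
o.ooo
..o.o
.o.o.
.oo.o
.....
step 5: oo.oo
o.oo.
..o.o
.o.o.
.oo.o
.....
step 6: oo.oo
o.oo.
..o.o
.o.o.
..o.o
ooo..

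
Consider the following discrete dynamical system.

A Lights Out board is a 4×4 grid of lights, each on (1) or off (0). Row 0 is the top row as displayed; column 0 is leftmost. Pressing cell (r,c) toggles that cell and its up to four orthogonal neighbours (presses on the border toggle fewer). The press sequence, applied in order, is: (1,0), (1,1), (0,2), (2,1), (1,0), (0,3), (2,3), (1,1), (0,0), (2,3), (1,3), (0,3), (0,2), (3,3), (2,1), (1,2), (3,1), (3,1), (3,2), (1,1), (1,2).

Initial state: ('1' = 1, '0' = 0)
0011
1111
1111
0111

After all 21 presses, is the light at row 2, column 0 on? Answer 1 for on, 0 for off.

k=0  0011
1111
1111
0111
k=1  1011
0011
0111
0111
k=2  1111
1101
0011
0111
k=3  1000
1111
0011
0111
k=4  1000
1011
1101
0011
k=5  0000
0111
0101
0011
k=6  0011
0110
0101
0011
k=7  0011
0111
0110
0010
k=8  0111
1001
0010
0010
k=9  1011
0001
0010
0010
k=10  1011
0000
0001
0011
k=11  1010
0011
0000
0011
k=12  1001
0010
0000
0011
k=13  1110
0000
0000
0011
k=14  1110
0000
0001
0000
k=15  1110
0100
1111
0100
k=16  1100
0011
1101
0100
k=17  1100
0011
1001
1010
k=18  1100
0011
1101
0100
k=19  1100
0011
1111
0011
k=20  1000
1101
1011
0011
k=21  1010
1010
1001
0011

1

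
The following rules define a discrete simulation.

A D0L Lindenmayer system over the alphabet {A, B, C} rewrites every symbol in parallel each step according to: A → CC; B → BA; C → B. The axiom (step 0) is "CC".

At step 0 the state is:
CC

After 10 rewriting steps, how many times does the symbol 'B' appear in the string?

[0] CC
[1] BB
[2] BABA
[3] BACCBACC
[4] BACCBBBACCBB
[5] BACCBBBABABACCBBBABA
[6] BACCBBBABABACCBACCBACCBBBABABACCBACC
[7] BACCBBBABABACCBACCBACCBBBACCBBBACCBBBABABACCBACCBACCBBBACCBB
[8] BACCBBBABABACCBACCBACCBBBACCBBBACCBBBABABACCBBBABABACCBBBABABACCBACCBACCBBBACCBBBACCBBBABABACCBBBABA
[9] BACCBBBABABACCBACCBACCBBBACCBBBACCBBBABABACCBBBABABACCBBBA…BBBACCBBBABABACCBBBABABACCBBBABABACCBACCBACCBBBABABACCBACC  (len 172)
[10] BACCBBBABABACCBACCBACCBBBACCBBBACCBBBABABACCBBBABABACCBBBA…CCBBBABABACCBACCBACCBBBACCBBBACCBBBABABACCBACCBACCBBBACCBB  (len 292)

126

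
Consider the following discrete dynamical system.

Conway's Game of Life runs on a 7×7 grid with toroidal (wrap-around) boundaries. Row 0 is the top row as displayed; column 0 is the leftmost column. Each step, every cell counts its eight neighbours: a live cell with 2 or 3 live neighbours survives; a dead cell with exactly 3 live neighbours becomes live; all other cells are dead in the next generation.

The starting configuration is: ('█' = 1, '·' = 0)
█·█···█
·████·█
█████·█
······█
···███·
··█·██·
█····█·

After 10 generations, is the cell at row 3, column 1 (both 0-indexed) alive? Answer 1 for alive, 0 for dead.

0

gen 0: █·█···█
·████·█
█████·█
······█
···███·
··█·██·
█····█·
gen 1: ··█·█··
····█··
····█·█
·█····█
···█··█
·······
█··███·
gen 2: ·······
····█··
█······
······█
█······
···█·██
···███·
gen 3: ···█·█·
·······
·······
█·····█
█····█·
···█·██
···█·██
gen 4: ·····██
·······
·······
█·····█
█···██·
█······
··██···
gen 5: ·······
·······
·······
█····██
██···█·
·█·██·█
······█
gen 6: ·······
·······
······█
██···█·
·██····
·██·█·█
█····█·
gen 7: ·······
·······
█·····█
███···█
···█·██
··██·██
██···██
gen 8: █·····█
·······
······█
·██····
···█···
·███···
███·██·
gen 9: █····██
█·····█
·······
··█····
···█···
█······
····██·
gen 10: █···█··
█····█·
·······
·······
·······
····█··
█···██·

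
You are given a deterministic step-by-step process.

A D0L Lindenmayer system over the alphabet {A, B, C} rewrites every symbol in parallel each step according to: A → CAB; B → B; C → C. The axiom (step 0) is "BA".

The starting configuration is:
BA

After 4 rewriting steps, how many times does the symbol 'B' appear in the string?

5

step 0: BA
step 1: BCAB
step 2: BCCABB
step 3: BCCCABBB
step 4: BCCCCABBBB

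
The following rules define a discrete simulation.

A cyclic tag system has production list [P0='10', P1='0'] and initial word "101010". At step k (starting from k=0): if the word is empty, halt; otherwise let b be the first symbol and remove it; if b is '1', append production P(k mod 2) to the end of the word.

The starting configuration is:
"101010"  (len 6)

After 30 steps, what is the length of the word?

6

[0] "101010"  (len 6)
[1] "0101010"  (len 7)
[2] "101010"  (len 6)
[3] "0101010"  (len 7)
[4] "101010"  (len 6)
[5] "0101010"  (len 7)
[6] "101010"  (len 6)
[7] "0101010"  (len 7)
[8] "101010"  (len 6)
[9] "0101010"  (len 7)
[10] "101010"  (len 6)
[11] "0101010"  (len 7)
[12] "101010"  (len 6)
[13] "0101010"  (len 7)
[14] "101010"  (len 6)
[15] "0101010"  (len 7)
[16] "101010"  (len 6)
[17] "0101010"  (len 7)
[18] "101010"  (len 6)
[19] "0101010"  (len 7)
[20] "101010"  (len 6)
[21] "0101010"  (len 7)
[22] "101010"  (len 6)
[23] "0101010"  (len 7)
[24] "101010"  (len 6)
[25] "0101010"  (len 7)
[26] "101010"  (len 6)
[27] "0101010"  (len 7)
[28] "101010"  (len 6)
[29] "0101010"  (len 7)
[30] "101010"  (len 6)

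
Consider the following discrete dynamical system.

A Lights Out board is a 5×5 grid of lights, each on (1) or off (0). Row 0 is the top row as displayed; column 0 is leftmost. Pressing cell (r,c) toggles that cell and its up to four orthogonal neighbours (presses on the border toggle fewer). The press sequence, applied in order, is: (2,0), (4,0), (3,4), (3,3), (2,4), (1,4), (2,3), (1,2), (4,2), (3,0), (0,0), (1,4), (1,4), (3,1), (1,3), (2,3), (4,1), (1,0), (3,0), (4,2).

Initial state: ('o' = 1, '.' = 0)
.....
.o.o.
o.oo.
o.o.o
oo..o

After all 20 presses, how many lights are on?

13

[0] .....
.o.o.
o.oo.
o.o.o
oo..o
[1] .....
oo.o.
.ooo.
..o.o
oo..o
[2] .....
oo.o.
.ooo.
o.o.o
....o
[3] .....
oo.o.
.oooo
o.oo.
.....
[4] .....
oo.o.
.oo.o
o...o
...o.
[5] .....
oo.oo
.ooo.
o....
...o.
[6] ....o
oo...
.oooo
o....
...o.
[7] ....o
oo.o.
.o...
o..o.
...o.
[8] ..o.o
o.o..
.oo..
o..o.
...o.
[9] ..o.o
o.o..
.oo..
o.oo.
.oo..
[10] ..o.o
o.o..
ooo..
.ooo.
ooo..
[11] ooo.o
..o..
ooo..
.ooo.
ooo..
[12] ooo..
..ooo
ooo.o
.ooo.
ooo..
[13] ooo.o
..o..
ooo..
.ooo.
ooo..
[14] ooo.o
..o..
o.o..
o..o.
o.o..
[15] ooooo
...oo
o.oo.
o..o.
o.o..
[16] ooooo
....o
o...o
o....
o.o..
[17] ooooo
....o
o...o
oo...
.o...
[18] .oooo
oo..o
....o
oo...
.o...
[19] .oooo
oo..o
o...o
.....
oo...
[20] .oooo
oo..o
o...o
..o..
o.oo.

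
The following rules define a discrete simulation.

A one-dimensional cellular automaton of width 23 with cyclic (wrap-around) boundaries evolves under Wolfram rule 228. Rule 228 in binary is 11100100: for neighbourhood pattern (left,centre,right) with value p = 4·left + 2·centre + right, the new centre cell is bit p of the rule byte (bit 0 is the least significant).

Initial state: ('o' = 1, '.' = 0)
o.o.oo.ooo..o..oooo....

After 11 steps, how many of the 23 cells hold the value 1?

3

k=0  o.o.oo.ooo..o..oooo....
k=1  oooo.oo.oo..o...ooo....
k=2  .oooo.oo.o..o....oo....
k=3  ..oooo.ooo..o.....o....
k=4  ...oooo.oo..o.....o....
k=5  ....oooo.o..o.....o....
k=6  .....ooooo..o.....o....
k=7  ......oooo..o.....o....
k=8  .......ooo..o.....o....
k=9  ........oo..o.....o....
k=10  .........o..o.....o....
k=11  .........o..o.....o....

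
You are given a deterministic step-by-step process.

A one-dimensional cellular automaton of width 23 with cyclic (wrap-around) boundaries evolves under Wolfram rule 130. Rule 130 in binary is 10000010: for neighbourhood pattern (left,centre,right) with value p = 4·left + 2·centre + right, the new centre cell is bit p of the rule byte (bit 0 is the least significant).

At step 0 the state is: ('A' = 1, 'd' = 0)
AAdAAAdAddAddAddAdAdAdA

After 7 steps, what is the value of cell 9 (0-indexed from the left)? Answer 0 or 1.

1

k=0  AAdAAAdAddAddAddAdAdAdA
k=1  AdddAddddAddAddAddddddd
k=2  dddAddddAddAddAdddddddA
k=3  ddAddddAddAddAdddddddAd
k=4  dAddddAddAddAdddddddAdd
k=5  AddddAddAddAdddddddAddd
k=6  ddddAddAddAdddddddAdddA
k=7  dddAddAddAdddddddAdddAd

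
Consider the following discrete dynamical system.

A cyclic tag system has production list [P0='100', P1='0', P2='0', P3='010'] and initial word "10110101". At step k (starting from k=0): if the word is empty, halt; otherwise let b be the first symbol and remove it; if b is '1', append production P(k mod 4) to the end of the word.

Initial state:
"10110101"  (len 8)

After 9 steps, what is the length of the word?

13

t=0: "10110101"  (len 8)
t=1: "0110101100"  (len 10)
t=2: "110101100"  (len 9)
t=3: "101011000"  (len 9)
t=4: "01011000010"  (len 11)
t=5: "1011000010"  (len 10)
t=6: "0110000100"  (len 10)
t=7: "110000100"  (len 9)
t=8: "10000100010"  (len 11)
t=9: "0000100010100"  (len 13)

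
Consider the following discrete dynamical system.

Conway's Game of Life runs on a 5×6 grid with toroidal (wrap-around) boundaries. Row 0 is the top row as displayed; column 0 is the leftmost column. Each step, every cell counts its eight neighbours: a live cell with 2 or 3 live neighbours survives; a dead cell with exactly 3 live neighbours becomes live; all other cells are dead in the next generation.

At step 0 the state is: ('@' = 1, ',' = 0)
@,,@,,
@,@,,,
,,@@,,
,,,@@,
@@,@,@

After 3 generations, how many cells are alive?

6

step 0: @,,@,,
@,@,,,
,,@@,,
,,,@@,
@@,@,@
step 1: ,,,@@,
,,@,,,
,@@,@,
@@,,,@
@@,@,@
step 2: @@,@@@
,@@,@,
,,@@,@
,,,@,,
,@,@,,
step 3: ,,,,,@
,,,,,,
,@,,,,
,,,@,,
,@,@,@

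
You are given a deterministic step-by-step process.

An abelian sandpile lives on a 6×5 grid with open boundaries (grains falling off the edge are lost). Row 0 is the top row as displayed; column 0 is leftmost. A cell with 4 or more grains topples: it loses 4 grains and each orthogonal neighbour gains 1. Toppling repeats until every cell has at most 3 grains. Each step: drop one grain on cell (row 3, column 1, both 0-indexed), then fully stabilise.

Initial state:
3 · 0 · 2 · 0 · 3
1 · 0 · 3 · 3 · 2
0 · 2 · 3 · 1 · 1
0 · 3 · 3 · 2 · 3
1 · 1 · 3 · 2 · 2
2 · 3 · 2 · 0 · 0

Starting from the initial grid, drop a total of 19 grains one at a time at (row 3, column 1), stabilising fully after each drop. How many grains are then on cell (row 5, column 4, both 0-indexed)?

1

0) 3 · 0 · 2 · 0 · 3
1 · 0 · 3 · 3 · 2
0 · 2 · 3 · 1 · 1
0 · 3 · 3 · 2 · 3
1 · 1 · 3 · 2 · 2
2 · 3 · 2 · 0 · 0
1) 3 · 0 · 3 · 1 · 3
1 · 2 · 1 · 0 · 3
1 · 0 · 2 · 3 · 1
1 · 2 · 2 · 3 · 3
1 · 3 · 0 · 3 · 2
2 · 3 · 3 · 0 · 0
2) 3 · 0 · 3 · 1 · 3
1 · 2 · 1 · 0 · 3
1 · 0 · 2 · 3 · 1
1 · 3 · 2 · 3 · 3
1 · 3 · 0 · 3 · 2
2 · 3 · 3 · 0 · 0
3) 3 · 0 · 3 · 1 · 3
1 · 2 · 1 · 0 · 3
1 · 1 · 2 · 3 · 1
2 · 1 · 3 · 3 · 3
2 · 1 · 2 · 3 · 2
3 · 1 · 0 · 1 · 0
4) 3 · 0 · 3 · 1 · 3
1 · 2 · 1 · 0 · 3
1 · 1 · 2 · 3 · 1
2 · 2 · 3 · 3 · 3
2 · 1 · 2 · 3 · 2
3 · 1 · 0 · 1 · 0
5) 3 · 0 · 3 · 1 · 3
1 · 2 · 1 · 0 · 3
1 · 1 · 2 · 3 · 1
2 · 3 · 3 · 3 · 3
2 · 1 · 2 · 3 · 2
3 · 1 · 0 · 1 · 0
6) 3 · 0 · 3 · 1 · 3
1 · 2 · 2 · 1 · 3
1 · 3 · 0 · 1 · 3
3 · 1 · 3 · 3 · 1
2 · 3 · 0 · 2 · 0
3 · 1 · 1 · 2 · 1
7) 3 · 0 · 3 · 1 · 3
1 · 2 · 2 · 1 · 3
1 · 3 · 0 · 1 · 3
3 · 2 · 3 · 3 · 1
2 · 3 · 0 · 2 · 0
3 · 1 · 1 · 2 · 1
8) 3 · 0 · 3 · 1 · 3
1 · 2 · 2 · 1 · 3
1 · 3 · 0 · 1 · 3
3 · 3 · 3 · 3 · 1
2 · 3 · 0 · 2 · 0
3 · 1 · 1 · 2 · 1
9) 3 · 0 · 3 · 1 · 3
1 · 3 · 2 · 1 · 3
3 · 1 · 2 · 2 · 3
2 · 0 · 2 · 0 · 2
1 · 2 · 2 · 3 · 0
0 · 3 · 1 · 2 · 1
10) 3 · 0 · 3 · 1 · 3
1 · 3 · 2 · 1 · 3
3 · 1 · 2 · 2 · 3
2 · 1 · 2 · 0 · 2
1 · 2 · 2 · 3 · 0
0 · 3 · 1 · 2 · 1
11) 3 · 0 · 3 · 1 · 3
1 · 3 · 2 · 1 · 3
3 · 1 · 2 · 2 · 3
2 · 2 · 2 · 0 · 2
1 · 2 · 2 · 3 · 0
0 · 3 · 1 · 2 · 1
12) 3 · 0 · 3 · 1 · 3
1 · 3 · 2 · 1 · 3
3 · 1 · 2 · 2 · 3
2 · 3 · 2 · 0 · 2
1 · 2 · 2 · 3 · 0
0 · 3 · 1 · 2 · 1
13) 3 · 0 · 3 · 1 · 3
1 · 3 · 2 · 1 · 3
3 · 2 · 2 · 2 · 3
3 · 0 · 3 · 0 · 2
1 · 3 · 2 · 3 · 0
0 · 3 · 1 · 2 · 1
14) 3 · 0 · 3 · 1 · 3
1 · 3 · 2 · 1 · 3
3 · 2 · 2 · 2 · 3
3 · 1 · 3 · 0 · 2
1 · 3 · 2 · 3 · 0
0 · 3 · 1 · 2 · 1
15) 3 · 0 · 3 · 1 · 3
1 · 3 · 2 · 1 · 3
3 · 2 · 2 · 2 · 3
3 · 2 · 3 · 0 · 2
1 · 3 · 2 · 3 · 0
0 · 3 · 1 · 2 · 1
16) 3 · 0 · 3 · 1 · 3
1 · 3 · 2 · 1 · 3
3 · 2 · 2 · 2 · 3
3 · 3 · 3 · 0 · 2
1 · 3 · 2 · 3 · 0
0 · 3 · 1 · 2 · 1
17) 3 · 2 · 0 · 2 · 3
3 · 1 · 1 · 2 · 3
1 · 3 · 1 · 3 · 3
2 · 0 · 3 · 2 · 2
3 · 3 · 1 · 0 · 1
1 · 0 · 3 · 3 · 1
18) 3 · 2 · 0 · 2 · 3
3 · 1 · 1 · 2 · 3
1 · 3 · 1 · 3 · 3
2 · 1 · 3 · 2 · 2
3 · 3 · 1 · 0 · 1
1 · 0 · 3 · 3 · 1
19) 3 · 2 · 0 · 2 · 3
3 · 1 · 1 · 2 · 3
1 · 3 · 1 · 3 · 3
2 · 2 · 3 · 2 · 2
3 · 3 · 1 · 0 · 1
1 · 0 · 3 · 3 · 1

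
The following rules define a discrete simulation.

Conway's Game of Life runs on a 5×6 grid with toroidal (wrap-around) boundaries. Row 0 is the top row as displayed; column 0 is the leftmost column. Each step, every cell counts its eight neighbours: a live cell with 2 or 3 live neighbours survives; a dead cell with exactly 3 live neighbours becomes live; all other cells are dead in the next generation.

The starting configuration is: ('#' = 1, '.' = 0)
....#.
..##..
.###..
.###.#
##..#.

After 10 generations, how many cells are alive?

8

0) ....#.
..##..
.###..
.###.#
##..#.
1) .##.##
.#..#.
#.....
.....#
##..#.
2) ..#.#.
.####.
#....#
.#...#
.####.
3) .....#
###.#.
...#.#
.#.#.#
##..##
4) ..##..
#####.
...#.#
.#.#..
.##...
5) #...#.
##...#
.....#
##.##.
.#....
6) ......
.#..#.
..#...
###.##
.####.
7) .#..#.
......
..#.#.
#...##
....#.
8) ......
...#..
...##.
....#.
#..##.
9) ...##.
...##.
...##.
......
...###
10) ..#...
..#..#
...##.
.....#
...#.#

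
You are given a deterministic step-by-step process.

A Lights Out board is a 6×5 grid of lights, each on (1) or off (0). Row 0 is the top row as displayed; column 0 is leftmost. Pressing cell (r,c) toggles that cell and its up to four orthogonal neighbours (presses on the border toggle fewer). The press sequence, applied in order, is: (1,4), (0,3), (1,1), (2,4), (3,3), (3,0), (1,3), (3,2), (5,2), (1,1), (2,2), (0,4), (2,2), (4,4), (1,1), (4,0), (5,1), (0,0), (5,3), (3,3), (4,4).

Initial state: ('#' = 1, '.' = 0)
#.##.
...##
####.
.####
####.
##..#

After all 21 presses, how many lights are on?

11

0) #.##.
...##
####.
.####
####.
##..#
1) #.###
.....
#####
.####
####.
##..#
2) #....
...#.
#####
.####
####.
##..#
3) ##...
####.
#.###
.####
####.
##..#
4) ##...
#####
#.#..
.###.
####.
##..#
5) ##...
#####
#.##.
.#..#
###..
##..#
6) ##...
#####
..##.
#...#
.##..
##..#
7) ##.#.
##...
..#..
#...#
.##..
##..#
8) ##.#.
##...
.....
#####
.#...
##..#
9) ##.#.
##...
.....
#####
.##..
#.###
10) #..#.
..#..
.#...
#####
.##..
#.###
11) #..#.
.....
..##.
##.##
.##..
#.###
12) #...#
....#
..##.
##.##
.##..
#.###
13) #...#
..#.#
.#...
#####
.##..
#.###
14) #...#
..#.#
.#...
####.
.####
#.##.
15) ##..#
##..#
.....
####.
.####
#.##.
16) ##..#
##..#
.....
.###.
#.###
..##.
17) ##..#
##..#
.....
.###.
#####
##.#.
18) ....#
.#..#
.....
.###.
#####
##.#.
19) ....#
.#..#
.....
.###.
###.#
###.#
20) ....#
.#..#
...#.
.#..#
#####
###.#
21) ....#
.#..#
...#.
.#...
###..
###..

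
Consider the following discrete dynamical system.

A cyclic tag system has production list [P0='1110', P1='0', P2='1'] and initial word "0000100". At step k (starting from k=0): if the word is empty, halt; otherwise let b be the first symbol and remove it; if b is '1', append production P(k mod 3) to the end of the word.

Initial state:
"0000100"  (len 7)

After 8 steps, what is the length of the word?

0

gen 0: "0000100"  (len 7)
gen 1: "000100"  (len 6)
gen 2: "00100"  (len 5)
gen 3: "0100"  (len 4)
gen 4: "100"  (len 3)
gen 5: "000"  (len 3)
gen 6: "00"  (len 2)
gen 7: "0"  (len 1)
gen 8: (halted — word empty)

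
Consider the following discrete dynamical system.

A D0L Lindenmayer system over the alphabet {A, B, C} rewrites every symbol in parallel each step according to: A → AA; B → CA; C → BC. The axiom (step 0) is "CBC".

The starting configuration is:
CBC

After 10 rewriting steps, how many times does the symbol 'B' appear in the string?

t=0: CBC
t=1: BCCABC
t=2: CABCBCAACABC
t=3: BCAACABCCABCAAAABCAACABC
t=4: CABCAAAABCAACABCBCAACABCAAAAAAAACABCAAAABCAACABC
t=5: BCAACABCAAAAAAAACABCAAAABCAACABCCABCAAAABCAACABCAAAAAAAAAAAAAAAABCAACABCAAAAAAAACABCAAAABCAACABC
t=6: CABCAAAABCAACABCAAAAAAAAAAAAAAAABCAACABCAAAAAAAACABCAAAABC…AABCAACABCAAAAAAAAAAAAAAAABCAACABCAAAAAAAACABCAAAABCAACABC  (len 192)
t=7: BCAACABCAAAAAAAACABCAAAABCAACABCAAAAAAAAAAAAAAAAAAAAAAAAAA…AABCAACABCAAAAAAAAAAAAAAAABCAACABCAAAAAAAACABCAAAABCAACABC  (len 384)
t=8: CABCAAAABCAACABCAAAAAAAAAAAAAAAABCAACABCAAAAAAAACABCAAAABC…AABCAACABCAAAAAAAAAAAAAAAABCAACABCAAAAAAAACABCAAAABCAACABC  (len 768)
t=9: BCAACABCAAAAAAAACABCAAAABCAACABCAAAAAAAAAAAAAAAAAAAAAAAAAA…AABCAACABCAAAAAAAAAAAAAAAABCAACABCAAAAAAAACABCAAAABCAACABC  (len 1536)
t=10: CABCAAAABCAACABCAAAAAAAAAAAAAAAABCAACABCAAAAAAAACABCAAAABC…AABCAACABCAAAAAAAAAAAAAAAABCAACABCAAAAAAAACABCAAAABCAACABC  (len 3072)

144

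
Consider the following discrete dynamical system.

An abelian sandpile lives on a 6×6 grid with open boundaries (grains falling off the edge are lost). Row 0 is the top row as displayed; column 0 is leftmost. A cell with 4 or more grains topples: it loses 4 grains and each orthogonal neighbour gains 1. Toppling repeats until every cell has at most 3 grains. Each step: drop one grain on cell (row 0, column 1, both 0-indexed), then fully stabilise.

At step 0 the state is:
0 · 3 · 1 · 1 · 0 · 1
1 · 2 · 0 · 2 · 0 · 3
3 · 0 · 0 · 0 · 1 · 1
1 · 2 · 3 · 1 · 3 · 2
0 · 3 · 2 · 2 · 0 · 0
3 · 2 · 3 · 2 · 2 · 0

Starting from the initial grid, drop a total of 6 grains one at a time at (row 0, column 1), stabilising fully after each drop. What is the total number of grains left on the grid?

step 0: 0 · 3 · 1 · 1 · 0 · 1
1 · 2 · 0 · 2 · 0 · 3
3 · 0 · 0 · 0 · 1 · 1
1 · 2 · 3 · 1 · 3 · 2
0 · 3 · 2 · 2 · 0 · 0
3 · 2 · 3 · 2 · 2 · 0
step 1: 1 · 0 · 2 · 1 · 0 · 1
1 · 3 · 0 · 2 · 0 · 3
3 · 0 · 0 · 0 · 1 · 1
1 · 2 · 3 · 1 · 3 · 2
0 · 3 · 2 · 2 · 0 · 0
3 · 2 · 3 · 2 · 2 · 0
step 2: 1 · 1 · 2 · 1 · 0 · 1
1 · 3 · 0 · 2 · 0 · 3
3 · 0 · 0 · 0 · 1 · 1
1 · 2 · 3 · 1 · 3 · 2
0 · 3 · 2 · 2 · 0 · 0
3 · 2 · 3 · 2 · 2 · 0
step 3: 1 · 2 · 2 · 1 · 0 · 1
1 · 3 · 0 · 2 · 0 · 3
3 · 0 · 0 · 0 · 1 · 1
1 · 2 · 3 · 1 · 3 · 2
0 · 3 · 2 · 2 · 0 · 0
3 · 2 · 3 · 2 · 2 · 0
step 4: 1 · 3 · 2 · 1 · 0 · 1
1 · 3 · 0 · 2 · 0 · 3
3 · 0 · 0 · 0 · 1 · 1
1 · 2 · 3 · 1 · 3 · 2
0 · 3 · 2 · 2 · 0 · 0
3 · 2 · 3 · 2 · 2 · 0
step 5: 2 · 1 · 3 · 1 · 0 · 1
2 · 0 · 1 · 2 · 0 · 3
3 · 1 · 0 · 0 · 1 · 1
1 · 2 · 3 · 1 · 3 · 2
0 · 3 · 2 · 2 · 0 · 0
3 · 2 · 3 · 2 · 2 · 0
step 6: 2 · 2 · 3 · 1 · 0 · 1
2 · 0 · 1 · 2 · 0 · 3
3 · 1 · 0 · 0 · 1 · 1
1 · 2 · 3 · 1 · 3 · 2
0 · 3 · 2 · 2 · 0 · 0
3 · 2 · 3 · 2 · 2 · 0

54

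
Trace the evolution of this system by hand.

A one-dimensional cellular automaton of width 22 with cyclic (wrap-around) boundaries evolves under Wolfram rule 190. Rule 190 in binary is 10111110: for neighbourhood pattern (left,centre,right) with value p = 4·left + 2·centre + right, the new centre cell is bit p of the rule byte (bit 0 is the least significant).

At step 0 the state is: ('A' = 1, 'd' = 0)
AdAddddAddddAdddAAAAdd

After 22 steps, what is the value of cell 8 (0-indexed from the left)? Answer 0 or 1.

k=0  AdAddddAddddAdddAAAAdd
k=1  AAAAddAAAddAAAdAAAAdAA
k=2  AAAdAAAAdAAAAdAAAAdAAA
k=3  AAdAAAAdAAAAdAAAAdAAAA
k=4  AdAAAAdAAAAdAAAAdAAAAA
k=5  dAAAAdAAAAdAAAAdAAAAAA
k=6  AAAAdAAAAdAAAAdAAAAAAd
k=7  AAAdAAAAdAAAAdAAAAAAdA
k=8  AAdAAAAdAAAAdAAAAAAdAA
k=9  AdAAAAdAAAAdAAAAAAdAAA
k=10  dAAAAdAAAAdAAAAAAdAAAA
k=11  AAAAdAAAAdAAAAAAdAAAAd
k=12  AAAdAAAAdAAAAAAdAAAAdA
k=13  AAdAAAAdAAAAAAdAAAAdAA
k=14  AdAAAAdAAAAAAdAAAAdAAA
k=15  dAAAAdAAAAAAdAAAAdAAAA
k=16  AAAAdAAAAAAdAAAAdAAAAd
k=17  AAAdAAAAAAdAAAAdAAAAdA
k=18  AAdAAAAAAdAAAAdAAAAdAA
k=19  AdAAAAAAdAAAAdAAAAdAAA
k=20  dAAAAAAdAAAAdAAAAdAAAA
k=21  AAAAAAdAAAAdAAAAdAAAAd
k=22  AAAAAdAAAAdAAAAdAAAAdA

1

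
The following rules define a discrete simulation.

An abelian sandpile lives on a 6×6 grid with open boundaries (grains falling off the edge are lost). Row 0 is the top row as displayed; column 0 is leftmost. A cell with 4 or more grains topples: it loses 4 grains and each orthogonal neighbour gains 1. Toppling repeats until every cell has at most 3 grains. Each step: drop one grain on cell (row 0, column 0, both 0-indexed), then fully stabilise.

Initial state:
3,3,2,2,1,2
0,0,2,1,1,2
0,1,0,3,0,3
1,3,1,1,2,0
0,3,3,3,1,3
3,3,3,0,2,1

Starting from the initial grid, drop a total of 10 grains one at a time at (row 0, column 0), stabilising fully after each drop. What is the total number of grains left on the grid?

62

t=0: 3,3,2,2,1,2
0,0,2,1,1,2
0,1,0,3,0,3
1,3,1,1,2,0
0,3,3,3,1,3
3,3,3,0,2,1
t=1: 1,0,3,2,1,2
1,1,2,1,1,2
0,1,0,3,0,3
1,3,1,1,2,0
0,3,3,3,1,3
3,3,3,0,2,1
t=2: 2,0,3,2,1,2
1,1,2,1,1,2
0,1,0,3,0,3
1,3,1,1,2,0
0,3,3,3,1,3
3,3,3,0,2,1
t=3: 3,0,3,2,1,2
1,1,2,1,1,2
0,1,0,3,0,3
1,3,1,1,2,0
0,3,3,3,1,3
3,3,3,0,2,1
t=4: 0,1,3,2,1,2
2,1,2,1,1,2
0,1,0,3,0,3
1,3,1,1,2,0
0,3,3,3,1,3
3,3,3,0,2,1
t=5: 1,1,3,2,1,2
2,1,2,1,1,2
0,1,0,3,0,3
1,3,1,1,2,0
0,3,3,3,1,3
3,3,3,0,2,1
t=6: 2,1,3,2,1,2
2,1,2,1,1,2
0,1,0,3,0,3
1,3,1,1,2,0
0,3,3,3,1,3
3,3,3,0,2,1
t=7: 3,1,3,2,1,2
2,1,2,1,1,2
0,1,0,3,0,3
1,3,1,1,2,0
0,3,3,3,1,3
3,3,3,0,2,1
t=8: 0,2,3,2,1,2
3,1,2,1,1,2
0,1,0,3,0,3
1,3,1,1,2,0
0,3,3,3,1,3
3,3,3,0,2,1
t=9: 1,2,3,2,1,2
3,1,2,1,1,2
0,1,0,3,0,3
1,3,1,1,2,0
0,3,3,3,1,3
3,3,3,0,2,1
t=10: 2,2,3,2,1,2
3,1,2,1,1,2
0,1,0,3,0,3
1,3,1,1,2,0
0,3,3,3,1,3
3,3,3,0,2,1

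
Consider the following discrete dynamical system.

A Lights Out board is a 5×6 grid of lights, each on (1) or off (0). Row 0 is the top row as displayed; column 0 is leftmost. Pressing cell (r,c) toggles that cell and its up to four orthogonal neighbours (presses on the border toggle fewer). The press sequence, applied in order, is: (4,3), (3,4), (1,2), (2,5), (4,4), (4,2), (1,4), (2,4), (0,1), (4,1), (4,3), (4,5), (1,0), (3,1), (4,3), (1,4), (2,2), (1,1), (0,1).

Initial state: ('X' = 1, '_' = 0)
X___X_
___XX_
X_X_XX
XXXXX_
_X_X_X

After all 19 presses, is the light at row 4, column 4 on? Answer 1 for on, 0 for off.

gen 0: X___X_
___XX_
X_X_XX
XXXXX_
_X_X_X
gen 1: X___X_
___XX_
X_X_XX
XXX_X_
_XX_XX
gen 2: X___X_
___XX_
X_X__X
XXXX_X
_XX__X
gen 3: X_X_X_
_XX_X_
X____X
XXXX_X
_XX__X
gen 4: X_X_X_
_XX_XX
X___X_
XXXX__
_XX__X
gen 5: X_X_X_
_XX_XX
X___X_
XXXXX_
_XXXX_
gen 6: X_X_X_
_XX_XX
X___X_
XX_XX_
____X_
gen 7: X_X___
_XXX__
X_____
XX_XX_
____X_
gen 8: X_X___
_XXXX_
X__XXX
XX_X__
____X_
gen 9: _X____
__XXX_
X__XXX
XX_X__
____X_
gen 10: _X____
__XXX_
X__XXX
X__X__
XXX_X_
gen 11: _X____
__XXX_
X__XXX
X_____
XX_X__
gen 12: _X____
__XXX_
X__XXX
X____X
XX_XXX
gen 13: XX____
XXXXX_
___XXX
X____X
XX_XXX
gen 14: XX____
XXXXX_
_X_XXX
_XX__X
X__XXX
gen 15: XX____
XXXXX_
_X_XXX
_XXX_X
X_X__X
gen 16: XX__X_
XXX__X
_X_X_X
_XXX_X
X_X__X
gen 17: XX__X_
XX___X
__X__X
_X_X_X
X_X__X
gen 18: X___X_
__X__X
_XX__X
_X_X_X
X_X__X
gen 19: _XX_X_
_XX__X
_XX__X
_X_X_X
X_X__X

0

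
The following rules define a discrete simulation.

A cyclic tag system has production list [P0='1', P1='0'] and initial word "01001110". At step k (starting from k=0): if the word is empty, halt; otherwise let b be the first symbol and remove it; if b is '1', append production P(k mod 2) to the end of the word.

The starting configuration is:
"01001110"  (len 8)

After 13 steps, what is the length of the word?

1

gen 0: "01001110"  (len 8)
gen 1: "1001110"  (len 7)
gen 2: "0011100"  (len 7)
gen 3: "011100"  (len 6)
gen 4: "11100"  (len 5)
gen 5: "11001"  (len 5)
gen 6: "10010"  (len 5)
gen 7: "00101"  (len 5)
gen 8: "0101"  (len 4)
gen 9: "101"  (len 3)
gen 10: "010"  (len 3)
gen 11: "10"  (len 2)
gen 12: "00"  (len 2)
gen 13: "0"  (len 1)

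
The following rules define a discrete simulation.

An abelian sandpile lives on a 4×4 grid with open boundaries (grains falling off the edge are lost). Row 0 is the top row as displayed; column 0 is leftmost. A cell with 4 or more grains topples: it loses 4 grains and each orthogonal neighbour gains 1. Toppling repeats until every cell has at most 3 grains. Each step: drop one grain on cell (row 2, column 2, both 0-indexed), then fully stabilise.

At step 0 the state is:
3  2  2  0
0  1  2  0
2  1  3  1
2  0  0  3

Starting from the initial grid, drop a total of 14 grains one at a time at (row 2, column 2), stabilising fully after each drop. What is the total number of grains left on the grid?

32

k=0  3  2  2  0
0  1  2  0
2  1  3  1
2  0  0  3
k=1  3  2  2  0
0  1  3  0
2  2  0  2
2  0  1  3
k=2  3  2  2  0
0  1  3  0
2  2  1  2
2  0  1  3
k=3  3  2  2  0
0  1  3  0
2  2  2  2
2  0  1  3
k=4  3  2  2  0
0  1  3  0
2  2  3  2
2  0  1  3
k=5  3  2  3  0
0  2  0  1
2  3  1  3
2  0  2  3
k=6  3  2  3  0
0  2  0  1
2  3  2  3
2  0  2  3
k=7  3  2  3  0
0  2  0  1
2  3  3  3
2  0  2  3
k=8  3  2  3  0
0  3  1  2
3  0  3  1
2  2  0  1
k=9  3  2  3  0
0  3  2  2
3  1  0  2
2  2  1  1
k=10  3  2  3  0
0  3  2  2
3  1  1  2
2  2  1  1
k=11  3  2  3  0
0  3  2  2
3  1  2  2
2  2  1  1
k=12  3  2  3  0
0  3  2  2
3  1  3  2
2  2  1  1
k=13  3  2  3  0
0  3  3  2
3  2  0  3
2  2  2  1
k=14  3  2  3  0
0  3  3  2
3  2  1  3
2  2  2  1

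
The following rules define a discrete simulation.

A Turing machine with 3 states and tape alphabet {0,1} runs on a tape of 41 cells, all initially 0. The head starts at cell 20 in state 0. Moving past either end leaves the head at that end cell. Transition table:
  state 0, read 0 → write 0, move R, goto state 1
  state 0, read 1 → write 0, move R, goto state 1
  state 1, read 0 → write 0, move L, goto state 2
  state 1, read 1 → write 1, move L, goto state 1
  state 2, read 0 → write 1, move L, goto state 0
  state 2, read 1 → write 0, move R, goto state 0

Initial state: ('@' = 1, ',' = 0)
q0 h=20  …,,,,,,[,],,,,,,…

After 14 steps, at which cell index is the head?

step 0: q0 h=20  …,,,,,,[,],,,,,,…
step 1: q1 h=21  …,,,,,,[,],,,,,,…
step 2: q2 h=20  …,,,,,,[,],,,,,,…
step 3: q0 h=19  …,,,,,,[,]@,,,,,…
step 4: q1 h=20  …,,,,,,[@],,,,,,…
step 5: q1 h=19  …,,,,,,[,]@,,,,,…
step 6: q2 h=18  …,,,,,,[,],@,,,,…
step 7: q0 h=17  …,,,,,,[,]@,@,,,…
step 8: q1 h=18  …,,,,,,[@],@,,,,…
step 9: q1 h=17  …,,,,,,[,]@,@,,,…
step 10: q2 h=16  …,,,,,,[,],@,@,,…
step 11: q0 h=15  …,,,,,,[,]@,@,@,…
step 12: q1 h=16  …,,,,,,[@],@,@,,…
step 13: q1 h=15  …,,,,,,[,]@,@,@,…
step 14: q2 h=14  …,,,,,,[,],@,@,@…

14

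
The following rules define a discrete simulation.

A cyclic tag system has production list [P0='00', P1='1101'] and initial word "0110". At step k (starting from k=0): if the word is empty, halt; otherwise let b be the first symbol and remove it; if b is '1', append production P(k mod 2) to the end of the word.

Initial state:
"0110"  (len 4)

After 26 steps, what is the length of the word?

t=0: "0110"  (len 4)
t=1: "110"  (len 3)
t=2: "101101"  (len 6)
t=3: "0110100"  (len 7)
t=4: "110100"  (len 6)
t=5: "1010000"  (len 7)
t=6: "0100001101"  (len 10)
t=7: "100001101"  (len 9)
t=8: "000011011101"  (len 12)
t=9: "00011011101"  (len 11)
t=10: "0011011101"  (len 10)
t=11: "011011101"  (len 9)
t=12: "11011101"  (len 8)
t=13: "101110100"  (len 9)
t=14: "011101001101"  (len 12)
t=15: "11101001101"  (len 11)
t=16: "11010011011101"  (len 14)
t=17: "101001101110100"  (len 15)
t=18: "010011011101001101"  (len 18)
t=19: "10011011101001101"  (len 17)
t=20: "00110111010011011101"  (len 20)
t=21: "0110111010011011101"  (len 19)
t=22: "110111010011011101"  (len 18)
t=23: "1011101001101110100"  (len 19)
t=24: "0111010011011101001101"  (len 22)
t=25: "111010011011101001101"  (len 21)
t=26: "110100110111010011011101"  (len 24)

24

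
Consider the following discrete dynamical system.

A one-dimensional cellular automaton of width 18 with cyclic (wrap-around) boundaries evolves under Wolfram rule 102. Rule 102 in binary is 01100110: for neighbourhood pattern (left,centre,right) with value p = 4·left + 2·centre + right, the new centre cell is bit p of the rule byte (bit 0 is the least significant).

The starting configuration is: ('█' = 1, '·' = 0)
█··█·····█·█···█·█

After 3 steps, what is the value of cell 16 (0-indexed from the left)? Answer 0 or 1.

k=0  █··█·····█·█···█·█
k=1  █·██····████··███·
k=2  ██·█···█···█·█··██
k=3  ·███··██··████·█··

0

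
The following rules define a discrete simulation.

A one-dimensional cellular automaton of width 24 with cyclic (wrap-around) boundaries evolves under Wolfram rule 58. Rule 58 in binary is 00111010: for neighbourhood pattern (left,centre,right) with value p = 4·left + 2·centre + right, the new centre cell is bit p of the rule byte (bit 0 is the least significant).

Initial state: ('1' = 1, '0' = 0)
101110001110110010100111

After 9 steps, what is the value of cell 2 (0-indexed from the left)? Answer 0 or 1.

1

t=0: 101110001110110010100111
t=1: 011001011001101101011100
t=2: 110110110111011010110010
t=3: 101101101100110101101101
t=4: 011011011011101011011011
t=5: 110110110110010110110110
t=6: 101101101101101101101101
t=7: 011011011011011011011011
t=8: 110110110110110110110110
t=9: 101101101101101101101101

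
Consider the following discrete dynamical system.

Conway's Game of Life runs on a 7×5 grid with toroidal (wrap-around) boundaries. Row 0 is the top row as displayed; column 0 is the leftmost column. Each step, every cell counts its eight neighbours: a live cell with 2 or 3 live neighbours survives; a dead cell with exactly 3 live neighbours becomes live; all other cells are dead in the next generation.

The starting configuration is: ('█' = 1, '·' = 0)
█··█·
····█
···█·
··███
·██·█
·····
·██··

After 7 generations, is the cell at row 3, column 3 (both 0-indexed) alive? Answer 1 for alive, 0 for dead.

step 0: █··█·
····█
···█·
··███
·██·█
·····
·██··
step 1: █████
···██
··█··
██··█
███·█
█··█·
·██··
step 2: ·····
·····
·██··
····█
··█··
···█·
·····
step 3: ·····
·····
·····
·███·
···█·
·····
·····
step 4: ·····
·····
··█··
··██·
···█·
·····
·····
step 5: ·····
·····
··██·
··██·
··██·
·····
·····
step 6: ·····
·····
··██·
·█··█
··██·
·····
·····
step 7: ·····
·····
··██·
·█··█
··██·
·····
·····

0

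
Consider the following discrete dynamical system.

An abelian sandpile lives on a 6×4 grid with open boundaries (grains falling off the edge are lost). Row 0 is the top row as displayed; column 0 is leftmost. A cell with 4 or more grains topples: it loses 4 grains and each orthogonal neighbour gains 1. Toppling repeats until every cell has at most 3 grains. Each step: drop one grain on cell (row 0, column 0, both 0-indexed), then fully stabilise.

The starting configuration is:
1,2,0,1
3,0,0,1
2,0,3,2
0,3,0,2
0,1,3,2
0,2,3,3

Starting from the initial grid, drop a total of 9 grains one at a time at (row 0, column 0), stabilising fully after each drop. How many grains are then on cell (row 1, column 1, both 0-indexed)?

gen 0: 1,2,0,1
3,0,0,1
2,0,3,2
0,3,0,2
0,1,3,2
0,2,3,3
gen 1: 2,2,0,1
3,0,0,1
2,0,3,2
0,3,0,2
0,1,3,2
0,2,3,3
gen 2: 3,2,0,1
3,0,0,1
2,0,3,2
0,3,0,2
0,1,3,2
0,2,3,3
gen 3: 1,3,0,1
0,1,0,1
3,0,3,2
0,3,0,2
0,1,3,2
0,2,3,3
gen 4: 2,3,0,1
0,1,0,1
3,0,3,2
0,3,0,2
0,1,3,2
0,2,3,3
gen 5: 3,3,0,1
0,1,0,1
3,0,3,2
0,3,0,2
0,1,3,2
0,2,3,3
gen 6: 1,0,1,1
1,2,0,1
3,0,3,2
0,3,0,2
0,1,3,2
0,2,3,3
gen 7: 2,0,1,1
1,2,0,1
3,0,3,2
0,3,0,2
0,1,3,2
0,2,3,3
gen 8: 3,0,1,1
1,2,0,1
3,0,3,2
0,3,0,2
0,1,3,2
0,2,3,3
gen 9: 0,1,1,1
2,2,0,1
3,0,3,2
0,3,0,2
0,1,3,2
0,2,3,3

2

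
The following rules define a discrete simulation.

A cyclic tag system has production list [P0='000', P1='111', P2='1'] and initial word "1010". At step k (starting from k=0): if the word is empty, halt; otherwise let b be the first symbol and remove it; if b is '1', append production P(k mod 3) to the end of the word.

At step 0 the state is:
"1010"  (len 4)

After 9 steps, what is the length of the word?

step 0: "1010"  (len 4)
step 1: "010000"  (len 6)
step 2: "10000"  (len 5)
step 3: "00001"  (len 5)
step 4: "0001"  (len 4)
step 5: "001"  (len 3)
step 6: "01"  (len 2)
step 7: "1"  (len 1)
step 8: "111"  (len 3)
step 9: "111"  (len 3)

3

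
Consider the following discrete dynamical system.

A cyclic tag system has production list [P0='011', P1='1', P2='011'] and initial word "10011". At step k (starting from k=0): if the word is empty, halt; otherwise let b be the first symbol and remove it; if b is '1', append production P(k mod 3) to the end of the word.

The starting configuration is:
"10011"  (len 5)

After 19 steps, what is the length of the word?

17

step 0: "10011"  (len 5)
step 1: "0011011"  (len 7)
step 2: "011011"  (len 6)
step 3: "11011"  (len 5)
step 4: "1011011"  (len 7)
step 5: "0110111"  (len 7)
step 6: "110111"  (len 6)
step 7: "10111011"  (len 8)
step 8: "01110111"  (len 8)
step 9: "1110111"  (len 7)
step 10: "110111011"  (len 9)
step 11: "101110111"  (len 9)
step 12: "01110111011"  (len 11)
step 13: "1110111011"  (len 10)
step 14: "1101110111"  (len 10)
step 15: "101110111011"  (len 12)
step 16: "01110111011011"  (len 14)
step 17: "1110111011011"  (len 13)
step 18: "110111011011011"  (len 15)
step 19: "10111011011011011"  (len 17)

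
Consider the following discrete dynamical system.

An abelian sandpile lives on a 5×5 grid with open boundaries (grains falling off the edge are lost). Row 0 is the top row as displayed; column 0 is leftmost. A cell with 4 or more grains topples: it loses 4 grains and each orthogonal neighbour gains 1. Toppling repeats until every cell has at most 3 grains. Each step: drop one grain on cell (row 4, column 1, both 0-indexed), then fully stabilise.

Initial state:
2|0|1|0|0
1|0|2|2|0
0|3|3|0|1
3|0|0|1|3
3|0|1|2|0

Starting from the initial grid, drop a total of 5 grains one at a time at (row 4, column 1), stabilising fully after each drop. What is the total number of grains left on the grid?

step 0: 2|0|1|0|0
1|0|2|2|0
0|3|3|0|1
3|0|0|1|3
3|0|1|2|0
step 1: 2|0|1|0|0
1|0|2|2|0
0|3|3|0|1
3|0|0|1|3
3|1|1|2|0
step 2: 2|0|1|0|0
1|0|2|2|0
0|3|3|0|1
3|0|0|1|3
3|2|1|2|0
step 3: 2|0|1|0|0
1|0|2|2|0
0|3|3|0|1
3|0|0|1|3
3|3|1|2|0
step 4: 2|0|1|0|0
1|0|2|2|0
1|3|3|0|1
0|2|0|1|3
1|1|2|2|0
step 5: 2|0|1|0|0
1|0|2|2|0
1|3|3|0|1
0|2|0|1|3
1|2|2|2|0

29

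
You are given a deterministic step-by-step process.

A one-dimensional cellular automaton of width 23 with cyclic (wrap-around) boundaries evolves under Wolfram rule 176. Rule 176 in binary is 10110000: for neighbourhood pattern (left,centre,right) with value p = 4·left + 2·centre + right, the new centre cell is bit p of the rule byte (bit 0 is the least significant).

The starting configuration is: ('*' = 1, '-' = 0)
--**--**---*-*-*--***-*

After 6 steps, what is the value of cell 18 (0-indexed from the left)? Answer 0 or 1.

0

t=0: --**--**---*-*-*--***-*
t=1: *---*---*---*-*-*--*-*-
t=2: -*---*---*---*-*-*--*-*
t=3: *-*---*---*---*-*-*--*-
t=4: -*-*---*---*---*-*-*--*
t=5: *-*-*---*---*---*-*-*--
t=6: -*-*-*---*---*---*-*-*-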